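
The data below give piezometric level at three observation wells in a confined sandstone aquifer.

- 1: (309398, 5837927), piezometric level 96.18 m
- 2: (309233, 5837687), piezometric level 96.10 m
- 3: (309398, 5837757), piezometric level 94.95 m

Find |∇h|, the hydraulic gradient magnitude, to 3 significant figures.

0.0124

Three-point gradient (reference 1): Δ to 2 = (-165, -240, -0.08), Δ to 3 = (0, -170, -1.23).
∂h/∂x = -0.01004, ∂h/∂y = +0.007235 (det = 28050).
|∇h| = √(-0.01004² + 0.007235²) = 0.01238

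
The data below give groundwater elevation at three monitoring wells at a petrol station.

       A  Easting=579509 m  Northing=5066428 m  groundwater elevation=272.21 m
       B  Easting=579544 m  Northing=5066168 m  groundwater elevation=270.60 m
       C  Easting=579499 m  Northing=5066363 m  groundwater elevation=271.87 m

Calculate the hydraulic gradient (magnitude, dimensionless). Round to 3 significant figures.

0.00664

Differences from A: to B (Δx, Δy, Δh) = (35, -260, -1.61); to C = (-10, -65, -0.34).
Solve a·Δx + b·Δy = Δh: det = 35·(-65) − (-10)·(-260) = -4875.
∂h/∂x = [(-1.61)·(-65) − (-0.34)·(-260)] / -4875 = -0.003333
∂h/∂y = [35·(-0.34) − (-10)·(-1.61)] / -4875 = +0.005744
|∇h| = √(-0.003333² + 0.005744²) = 0.006641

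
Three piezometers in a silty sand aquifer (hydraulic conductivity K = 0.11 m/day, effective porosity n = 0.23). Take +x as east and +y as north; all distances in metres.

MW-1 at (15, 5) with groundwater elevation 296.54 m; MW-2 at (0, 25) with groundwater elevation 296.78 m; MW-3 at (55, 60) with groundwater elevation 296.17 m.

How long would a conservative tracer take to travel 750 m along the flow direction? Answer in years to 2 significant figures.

330 years

Differences from MW-1: to MW-2 (Δx, Δy, Δh) = (-15, 20, +0.24); to MW-3 = (40, 55, -0.37).
Solve a·Δx + b·Δy = Δh: det = (-15)·55 − 40·20 = -1625.
∂h/∂x = [(+0.24)·55 − (-0.37)·20] / -1625 = -0.01268
∂h/∂y = [(-15)·(-0.37) − 40·(+0.24)] / -1625 = +0.002492
|∇h| = √(-0.01268² + 0.002492²) = 0.01292
Seepage velocity v = K·i/n = 0.11 × 0.01292 / 0.23 = 0.006179 m/day.
t = 750 / 0.006179 = 1.214e+05 days = 332 years.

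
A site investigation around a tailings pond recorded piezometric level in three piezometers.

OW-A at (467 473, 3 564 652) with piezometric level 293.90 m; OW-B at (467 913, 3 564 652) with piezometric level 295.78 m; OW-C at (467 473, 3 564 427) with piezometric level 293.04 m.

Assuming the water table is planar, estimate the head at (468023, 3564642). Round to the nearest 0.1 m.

296.2 m

∂h/∂x = (295.78 − 293.90) / (467913 − 467473) = +0.004273
∂h/∂y = (293.04 − 293.90) / (3564427 − 3564652) = +0.003822
h(468023, 3564642) = 293.90 + (+0.004273)·(550) + (+0.003822)·(-10) = 293.90 +2.350 -0.038 = 296.212 m.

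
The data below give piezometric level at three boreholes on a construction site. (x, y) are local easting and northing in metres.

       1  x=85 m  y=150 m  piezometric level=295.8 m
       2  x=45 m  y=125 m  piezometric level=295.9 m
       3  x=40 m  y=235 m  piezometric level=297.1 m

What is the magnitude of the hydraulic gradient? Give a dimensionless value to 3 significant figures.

0.0139

Differences from 1: to 2 (Δx, Δy, Δh) = (-40, -25, +0.1); to 3 = (-45, 85, +1.3).
Solve a·Δx + b·Δy = Δh: det = (-40)·85 − (-45)·(-25) = -4525.
∂h/∂x = [(+0.1)·85 − (+1.3)·(-25)] / -4525 = -0.009061
∂h/∂y = [(-40)·(+1.3) − (-45)·(+0.1)] / -4525 = +0.01050
|∇h| = √(-0.009061² + 0.01050²) = 0.01387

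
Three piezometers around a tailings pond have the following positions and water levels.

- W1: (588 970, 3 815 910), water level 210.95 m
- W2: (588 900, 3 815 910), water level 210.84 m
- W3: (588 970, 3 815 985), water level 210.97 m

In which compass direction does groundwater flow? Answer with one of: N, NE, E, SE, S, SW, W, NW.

∂h/∂x = (210.84 − 210.95) / (588900 − 588970) = +0.001571
∂h/∂y = (210.97 − 210.95) / (3815985 − 3815910) = +0.0002667
Flow = −∇h = (-0.001571 east, -0.0002667 north), which points west.

W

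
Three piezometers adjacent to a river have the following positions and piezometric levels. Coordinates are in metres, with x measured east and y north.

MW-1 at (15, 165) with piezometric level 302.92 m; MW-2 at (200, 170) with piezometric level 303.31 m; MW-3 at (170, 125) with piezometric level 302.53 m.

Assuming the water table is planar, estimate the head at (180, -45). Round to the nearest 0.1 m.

299.8 m

Taking MW-1 as reference: MW-2−MW-1 = (185, 5, +0.39); MW-3−MW-1 = (155, -40, -0.39).
Solve a·Δx + b·Δy = Δh: det = 185·(-40) − 155·5 = -8175.
∂h/∂x = [(+0.39)·(-40) − (-0.39)·5] / -8175 = +0.001670
∂h/∂y = [185·(-0.39) − 155·(+0.39)] / -8175 = +0.01622
h(180, -45) = 302.92 + (+0.001670)·(165) + (+0.01622)·(-210) = 302.92 +0.276 -3.406 = 299.789 m.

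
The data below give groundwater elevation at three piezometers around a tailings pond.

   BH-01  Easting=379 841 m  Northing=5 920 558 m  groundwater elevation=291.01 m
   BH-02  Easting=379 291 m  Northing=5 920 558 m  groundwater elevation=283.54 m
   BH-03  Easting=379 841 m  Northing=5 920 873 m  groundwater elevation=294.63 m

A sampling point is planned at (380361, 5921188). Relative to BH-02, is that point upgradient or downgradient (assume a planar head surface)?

upgradient

∂h/∂x = (283.54 − 291.01) / (379291 − 379841) = +0.01358
∂h/∂y = (294.63 − 291.01) / (5920873 − 5920558) = +0.01149
Head at (380361, 5921188) = 291.01 + (+0.01358)·(520) + (+0.01149)·(630) = 305.31 m.
That is higher than the 283.54 m at BH-02, so the point is upgradient.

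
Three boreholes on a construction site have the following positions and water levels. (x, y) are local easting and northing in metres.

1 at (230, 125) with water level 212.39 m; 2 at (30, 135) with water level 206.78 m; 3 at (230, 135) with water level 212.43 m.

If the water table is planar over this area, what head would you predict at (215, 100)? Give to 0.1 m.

Differences from 1: to 2 (Δx, Δy, Δh) = (-200, 10, -5.61); to 3 = (0, 10, +0.04).
Determinant of the coordinate differences = (-200)·10 − 0·10 = -2000.
∂h/∂x = [(-5.61)·10 − (+0.04)·10] / -2000 = +0.02825
∂h/∂y = [(-200)·(+0.04) − 0·(-5.61)] / -2000 = +0.004000
h(215, 100) = 212.39 + (+0.02825)·(-15) + (+0.004000)·(-25) = 212.39 -0.424 -0.100 = 211.866 m.

211.9 m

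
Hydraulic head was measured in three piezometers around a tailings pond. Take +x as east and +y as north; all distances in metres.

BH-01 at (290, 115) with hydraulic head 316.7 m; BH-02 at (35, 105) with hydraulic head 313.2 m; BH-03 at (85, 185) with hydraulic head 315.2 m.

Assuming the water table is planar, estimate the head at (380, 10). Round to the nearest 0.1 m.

With h = a·x + b·y + c and BH-01 as origin, the differences give:
  (-255)·a + (-10)·b = -3.5
  (-205)·a + 70·b = -1.5
Eliminate b (×70 and ×(-10), subtract): -19900·a = -260.00 → a = ∂h/∂x = +0.01307
Back-substitute: b = ∂h/∂y = +0.01683.
h(380, 10) = 316.7 + (+0.01307)·(90) + (+0.01683)·(-105) = 316.7 +1.176 -1.768 = 316.108 m.

316.1 m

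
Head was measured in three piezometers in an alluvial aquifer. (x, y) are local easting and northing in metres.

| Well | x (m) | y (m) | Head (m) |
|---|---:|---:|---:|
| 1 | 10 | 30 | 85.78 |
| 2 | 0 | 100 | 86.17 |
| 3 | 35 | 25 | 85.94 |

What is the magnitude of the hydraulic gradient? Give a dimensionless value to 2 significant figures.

0.010

Differences from 1: to 2 (Δx, Δy, Δh) = (-10, 70, +0.39); to 3 = (25, -5, +0.16).
Solve a·Δx + b·Δy = Δh: det = (-10)·(-5) − 25·70 = -1700.
∂h/∂x = [(+0.39)·(-5) − (+0.16)·70] / -1700 = +0.007735
∂h/∂y = [(-10)·(+0.16) − 25·(+0.39)] / -1700 = +0.006676
|∇h| = √(0.007735² + 0.006676²) = 0.01022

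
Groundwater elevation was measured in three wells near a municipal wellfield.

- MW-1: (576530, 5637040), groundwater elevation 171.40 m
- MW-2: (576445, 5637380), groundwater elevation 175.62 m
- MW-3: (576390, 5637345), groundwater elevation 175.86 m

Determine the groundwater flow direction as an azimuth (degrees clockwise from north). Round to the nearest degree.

133°

With h = a·x + b·y + c and MW-1 as origin, the differences give:
  (-85)·a + 340·b = +4.22
  (-140)·a + 305·b = +4.46
Eliminate b (×305 and ×340, subtract): 21675·a = -229.300 → a = ∂h/∂x = -0.01058
Back-substitute: b = ∂h/∂y = +0.009767.
Flow direction (−∇h) has components (+0.01058 E, -0.009767 N).
Azimuth = atan2(E, N) = atan2(+0.01058, -0.009767) = 132.7° ≈ 133°.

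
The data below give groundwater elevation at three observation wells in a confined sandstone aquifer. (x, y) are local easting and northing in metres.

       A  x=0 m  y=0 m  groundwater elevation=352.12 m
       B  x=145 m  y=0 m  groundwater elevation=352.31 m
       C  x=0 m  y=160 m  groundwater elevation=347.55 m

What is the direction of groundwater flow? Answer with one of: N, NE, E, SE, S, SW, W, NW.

N

∂h/∂x = (352.31 − 352.12) / (145 − 0) = +0.001310
∂h/∂y = (347.55 − 352.12) / (160 − 0) = -0.02856
Flow = −∇h = (-0.001310 east, +0.02856 north), which points north.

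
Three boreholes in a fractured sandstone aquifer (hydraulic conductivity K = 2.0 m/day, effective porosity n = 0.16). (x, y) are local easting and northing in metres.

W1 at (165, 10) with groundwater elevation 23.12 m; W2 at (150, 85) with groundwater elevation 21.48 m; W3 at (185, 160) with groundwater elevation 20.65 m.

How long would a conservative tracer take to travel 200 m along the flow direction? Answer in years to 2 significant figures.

1.8 years

Taking W1 as reference: W2−W1 = (-15, 75, -1.64); W3−W1 = (20, 150, -2.47).
Solve a·Δx + b·Δy = Δh: det = (-15)·150 − 20·75 = -3750.
∂h/∂x = [(-1.64)·150 − (-2.47)·75] / -3750 = +0.01620
∂h/∂y = [(-15)·(-2.47) − 20·(-1.64)] / -3750 = -0.01863
|∇h| = √(0.01620² + -0.01863²) = 0.02469
Seepage velocity v = K·i/n = 2.0 × 0.02469 / 0.16 = 0.3086 m/day.
t = 200 / 0.3086 = 648.1 days = 1.77 years.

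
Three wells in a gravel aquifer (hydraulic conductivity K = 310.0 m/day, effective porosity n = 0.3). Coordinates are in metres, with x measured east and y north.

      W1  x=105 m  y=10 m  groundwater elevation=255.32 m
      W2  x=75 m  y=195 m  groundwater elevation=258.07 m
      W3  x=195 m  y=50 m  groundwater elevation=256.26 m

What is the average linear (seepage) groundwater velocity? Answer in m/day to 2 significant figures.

Three-point gradient (reference W1): Δ to W2 = (-30, 185, +2.75), Δ to W3 = (90, 40, +0.94).
∂h/∂x = +0.003580, ∂h/∂y = +0.01545 (det = -17850).
|∇h| = √(0.003580² + 0.01545²) = 0.01586
Seepage velocity v = K·i/n = 310.0 × 0.01586 / 0.3 = 16.39 m/day.

16 m/day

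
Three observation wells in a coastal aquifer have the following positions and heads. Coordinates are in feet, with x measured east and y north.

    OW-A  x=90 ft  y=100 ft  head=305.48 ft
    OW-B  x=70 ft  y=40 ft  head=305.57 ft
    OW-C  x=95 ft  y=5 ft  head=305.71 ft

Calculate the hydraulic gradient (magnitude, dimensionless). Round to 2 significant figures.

Differences from OW-A: to OW-B (Δx, Δy, Δh) = (-20, -60, +0.09); to OW-C = (5, -95, +0.23).
Solve a·Δx + b·Δy = Δh: det = (-20)·(-95) − 5·(-60) = 2200.
∂h/∂x = [(+0.09)·(-95) − (+0.23)·(-60)] / 2200 = +0.002386
∂h/∂y = [(-20)·(+0.23) − 5·(+0.09)] / 2200 = -0.002295
|∇h| = √(0.002386² + -0.002295²) = 0.003311

0.0033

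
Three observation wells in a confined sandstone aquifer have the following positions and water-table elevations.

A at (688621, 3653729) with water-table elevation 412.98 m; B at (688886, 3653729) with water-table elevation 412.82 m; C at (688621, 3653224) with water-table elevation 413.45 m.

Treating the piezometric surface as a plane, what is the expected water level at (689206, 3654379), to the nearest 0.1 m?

∂h/∂x = (412.82 − 412.98) / (688886 − 688621) = -0.0006038
∂h/∂y = (413.45 − 412.98) / (3653224 − 3653729) = -0.0009307
h(689206, 3654379) = 412.98 + (-0.0006038)·(585) + (-0.0009307)·(650) = 412.98 -0.353 -0.605 = 412.022 m.

412.0 m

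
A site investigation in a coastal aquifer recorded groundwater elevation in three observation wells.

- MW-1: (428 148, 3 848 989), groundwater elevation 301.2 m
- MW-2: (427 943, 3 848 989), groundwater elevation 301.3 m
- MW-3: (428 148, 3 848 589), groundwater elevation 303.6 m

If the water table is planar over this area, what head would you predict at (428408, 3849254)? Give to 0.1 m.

299.5 m

∂h/∂x = (301.3 − 301.2) / (427943 − 428148) = -0.0004878
∂h/∂y = (303.6 − 301.2) / (3848589 − 3848989) = -0.006000
h(428408, 3849254) = 301.2 + (-0.0004878)·(260) + (-0.006000)·(265) = 301.2 -0.127 -1.590 = 299.483 m.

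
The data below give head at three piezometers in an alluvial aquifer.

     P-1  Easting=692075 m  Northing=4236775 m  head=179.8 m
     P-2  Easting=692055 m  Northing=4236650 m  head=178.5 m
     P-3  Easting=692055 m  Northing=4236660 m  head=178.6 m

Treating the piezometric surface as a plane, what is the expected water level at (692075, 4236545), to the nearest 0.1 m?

177.5 m

Taking P-1 as reference: P-2−P-1 = (-20, -125, -1.3); P-3−P-1 = (-20, -115, -1.2).
Solve a·Δx + b·Δy = Δh: det = (-20)·(-115) − (-20)·(-125) = -200.
∂h/∂x = [(-1.3)·(-115) − (-1.2)·(-125)] / -200 = +0.002500
∂h/∂y = [(-20)·(-1.2) − (-20)·(-1.3)] / -200 = +0.010000
h(692075, 4236545) = 179.8 + (+0.002500)·(0) + (+0.010000)·(-230) = 179.8 +0.000 -2.300 = 177.500 m.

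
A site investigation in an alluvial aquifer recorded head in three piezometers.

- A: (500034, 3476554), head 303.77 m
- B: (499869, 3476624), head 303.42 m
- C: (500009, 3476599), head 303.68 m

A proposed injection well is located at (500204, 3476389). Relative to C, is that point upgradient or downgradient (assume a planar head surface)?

upgradient

With h = a·x + b·y + c and A as origin, the differences give:
  (-165)·a + 70·b = -0.35
  (-25)·a + 45·b = -0.09
Eliminate b (×45 and ×70, subtract): -5675·a = -9.450 → a = ∂h/∂x = +0.001665
Back-substitute: b = ∂h/∂y = -0.001075.
Head at (500204, 3476389) = 303.77 + (+0.001665)·(170) + (-0.001075)·(-165) = 304.23 m.
That is higher than the 303.68 m at C, so the point is upgradient.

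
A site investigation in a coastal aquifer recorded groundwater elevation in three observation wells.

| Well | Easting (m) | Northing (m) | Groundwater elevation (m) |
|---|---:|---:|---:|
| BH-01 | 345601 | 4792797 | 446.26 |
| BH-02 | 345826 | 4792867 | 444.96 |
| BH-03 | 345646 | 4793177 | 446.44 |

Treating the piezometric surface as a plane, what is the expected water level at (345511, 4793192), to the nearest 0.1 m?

447.3 m

Differences from BH-01: to BH-02 (Δx, Δy, Δh) = (225, 70, -1.30); to BH-03 = (45, 380, +0.18).
Solve a·Δx + b·Δy = Δh: det = 225·380 − 45·70 = 82350.
∂h/∂x = [(-1.30)·380 − (+0.18)·70] / 82350 = -0.006152
∂h/∂y = [225·(+0.18) − 45·(-1.30)] / 82350 = +0.001202
h(345511, 4793192) = 446.26 + (-0.006152)·(-90) + (+0.001202)·(395) = 446.26 +0.554 +0.475 = 447.289 m.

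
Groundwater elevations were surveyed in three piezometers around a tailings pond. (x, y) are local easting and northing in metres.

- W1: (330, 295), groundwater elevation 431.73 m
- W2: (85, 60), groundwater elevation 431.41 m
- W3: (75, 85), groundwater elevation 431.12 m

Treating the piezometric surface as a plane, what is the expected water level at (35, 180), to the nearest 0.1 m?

430.0 m

Taking W1 as reference: W2−W1 = (-245, -235, -0.32); W3−W1 = (-255, -210, -0.61).
Determinant of the coordinate differences = (-245)·(-210) − (-255)·(-235) = -8475.
∂h/∂x = [(-0.32)·(-210) − (-0.61)·(-235)] / -8475 = +0.008985
∂h/∂y = [(-245)·(-0.61) − (-255)·(-0.32)] / -8475 = -0.008006
h(35, 180) = 431.73 + (+0.008985)·(-295) + (-0.008006)·(-115) = 431.73 -2.651 +0.921 = 430.000 m.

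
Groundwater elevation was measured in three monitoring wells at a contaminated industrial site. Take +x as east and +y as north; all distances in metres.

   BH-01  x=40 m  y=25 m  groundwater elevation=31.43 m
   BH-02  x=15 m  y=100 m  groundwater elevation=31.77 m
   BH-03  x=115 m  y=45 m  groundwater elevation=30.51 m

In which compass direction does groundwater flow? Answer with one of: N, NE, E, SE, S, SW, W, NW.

E

With h = a·x + b·y + c and BH-01 as origin, the differences give:
  (-25)·a + 75·b = +0.34
  75·a + 20·b = -0.92
Eliminate b (×20 and ×75, subtract): -6125·a = 75.800 → a = ∂h/∂x = -0.01238
Back-substitute: b = ∂h/∂y = +0.0004082.
Flow = −∇h = (+0.01238 east, -0.0004082 north), which points east.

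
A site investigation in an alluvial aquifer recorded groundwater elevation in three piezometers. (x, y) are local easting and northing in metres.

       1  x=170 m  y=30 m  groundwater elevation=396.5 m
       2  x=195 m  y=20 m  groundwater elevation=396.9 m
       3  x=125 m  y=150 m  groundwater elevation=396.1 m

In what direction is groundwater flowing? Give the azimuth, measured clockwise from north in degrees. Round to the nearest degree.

260°

With h = a·x + b·y + c and 1 as origin, the differences give:
  25·a + (-10)·b = +0.4
  (-45)·a + 120·b = -0.4
Eliminate b (×120 and ×(-10), subtract): 2550·a = 44.00 → a = ∂h/∂x = +0.01725
Back-substitute: b = ∂h/∂y = +0.003137.
Flow direction (−∇h) has components (-0.01725 E, -0.003137 N).
Azimuth = atan2(E, N) = atan2(-0.01725, -0.003137) = 259.7° ≈ 260°.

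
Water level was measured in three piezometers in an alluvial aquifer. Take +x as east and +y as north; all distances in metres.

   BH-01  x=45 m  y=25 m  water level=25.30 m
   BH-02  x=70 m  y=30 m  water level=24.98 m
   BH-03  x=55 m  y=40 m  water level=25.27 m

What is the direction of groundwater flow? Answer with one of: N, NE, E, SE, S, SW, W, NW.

SE

Differences from BH-01: to BH-02 (Δx, Δy, Δh) = (25, 5, -0.32); to BH-03 = (10, 15, -0.03).
Solve a·Δx + b·Δy = Δh: det = 25·15 − 10·5 = 325.
∂h/∂x = [(-0.32)·15 − (-0.03)·5] / 325 = -0.01431
∂h/∂y = [25·(-0.03) − 10·(-0.32)] / 325 = +0.007538
Flow = −∇h = (+0.01431 east, -0.007538 north), which points southeast.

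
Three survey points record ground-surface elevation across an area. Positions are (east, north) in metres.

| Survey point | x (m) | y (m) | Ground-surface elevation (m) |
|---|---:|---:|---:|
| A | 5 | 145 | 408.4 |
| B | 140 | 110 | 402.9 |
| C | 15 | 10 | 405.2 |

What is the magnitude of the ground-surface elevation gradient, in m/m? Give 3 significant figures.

0.0411 m/m

Differences from A: to B (Δx, Δy, Δh) = (135, -35, -5.5); to C = (10, -135, -3.2).
Determinant of the coordinate differences = 135·(-135) − 10·(-35) = -17875.
∂z/∂x = [(-5.5)·(-135) − (-3.2)·(-35)] / -17875 = -0.03527
∂z/∂y = [135·(-3.2) − 10·(-5.5)] / -17875 = +0.02109
|∇f| = √(-0.03527² + 0.02109²) = 0.04109 m/m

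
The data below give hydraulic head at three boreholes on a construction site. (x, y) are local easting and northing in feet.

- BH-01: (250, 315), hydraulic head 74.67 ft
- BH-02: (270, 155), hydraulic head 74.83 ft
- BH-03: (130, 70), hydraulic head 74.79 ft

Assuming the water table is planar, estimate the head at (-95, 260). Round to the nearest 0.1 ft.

74.4 ft

Three-point gradient (reference BH-01): Δ to BH-02 = (20, -160, +0.16), Δ to BH-03 = (-120, -245, +0.12).
∂h/∂x = +0.0008299, ∂h/∂y = -0.0008963 (det = -24100).
h(-95, 260) = 74.67 + (+0.0008299)·(-345) + (-0.0008963)·(-55) = 74.67 -0.286 +0.049 = 74.433 ft.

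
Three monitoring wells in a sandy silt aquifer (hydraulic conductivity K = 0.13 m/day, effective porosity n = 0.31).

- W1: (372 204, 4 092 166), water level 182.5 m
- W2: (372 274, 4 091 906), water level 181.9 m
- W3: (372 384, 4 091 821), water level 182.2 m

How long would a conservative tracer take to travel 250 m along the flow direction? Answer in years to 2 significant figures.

With h = a·x + b·y + c and W1 as origin, the differences give:
  70·a + (-260)·b = -0.6
  180·a + (-345)·b = -0.3
Eliminate b (×(-345) and ×(-260), subtract): 22650·a = 129.00 → a = ∂h/∂x = +0.005695
Back-substitute: b = ∂h/∂y = +0.003841.
|∇h| = √(0.005695² + 0.003841²) = 0.006869
Seepage velocity v = K·i/n = 0.13 × 0.006869 / 0.31 = 0.002881 m/day.
t = 250 / 0.002881 = 8.678e+04 days = 238 years.

240 years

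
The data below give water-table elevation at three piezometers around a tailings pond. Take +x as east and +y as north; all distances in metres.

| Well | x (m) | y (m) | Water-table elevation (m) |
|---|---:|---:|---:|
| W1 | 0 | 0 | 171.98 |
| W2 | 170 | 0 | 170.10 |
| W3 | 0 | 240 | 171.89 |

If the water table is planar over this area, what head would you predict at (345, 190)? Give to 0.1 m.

∂h/∂x = (170.10 − 171.98) / (170 − 0) = -0.01106
∂h/∂y = (171.89 − 171.98) / (240 − 0) = -0.0003750
h(345, 190) = 171.98 + (-0.01106)·(345) + (-0.0003750)·(190) = 171.98 -3.815 -0.071 = 168.093 m.

168.1 m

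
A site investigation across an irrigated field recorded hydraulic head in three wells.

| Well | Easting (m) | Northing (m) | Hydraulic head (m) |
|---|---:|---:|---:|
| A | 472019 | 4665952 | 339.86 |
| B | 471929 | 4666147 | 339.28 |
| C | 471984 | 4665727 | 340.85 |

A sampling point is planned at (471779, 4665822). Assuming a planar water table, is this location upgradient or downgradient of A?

upgradient

With h = a·x + b·y + c and A as origin, the differences give:
  (-90)·a + 195·b = -0.58
  (-35)·a + (-225)·b = +0.99
Eliminate b (×(-225) and ×195, subtract): 27075·a = -62.550 → a = ∂h/∂x = -0.002310
Back-substitute: b = ∂h/∂y = -0.004041.
Head at (471779, 4665822) = 339.86 + (-0.002310)·(-240) + (-0.004041)·(-130) = 340.94 m.
That is higher than the 339.86 m at A, so the point is upgradient.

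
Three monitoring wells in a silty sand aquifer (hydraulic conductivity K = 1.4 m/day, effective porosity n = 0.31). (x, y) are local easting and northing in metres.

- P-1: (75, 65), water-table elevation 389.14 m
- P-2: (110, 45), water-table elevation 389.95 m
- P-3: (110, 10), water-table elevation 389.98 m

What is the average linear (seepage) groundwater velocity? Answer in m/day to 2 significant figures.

0.10 m/day

Three-point gradient (reference P-1): Δ to P-2 = (35, -20, +0.81), Δ to P-3 = (35, -55, +0.84).
∂h/∂x = +0.02265, ∂h/∂y = -0.0008571 (det = -1225).
|∇h| = √(0.02265² + -0.0008571²) = 0.02267
Seepage velocity v = K·i/n = 1.4 × 0.02267 / 0.31 = 0.1024 m/day.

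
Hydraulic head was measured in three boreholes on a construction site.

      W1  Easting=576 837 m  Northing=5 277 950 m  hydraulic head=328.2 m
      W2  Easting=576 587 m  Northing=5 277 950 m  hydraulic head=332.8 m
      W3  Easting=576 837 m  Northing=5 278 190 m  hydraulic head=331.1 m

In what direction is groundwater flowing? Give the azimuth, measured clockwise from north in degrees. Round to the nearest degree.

123°

∂h/∂x = (332.8 − 328.2) / (576587 − 576837) = -0.01840
∂h/∂y = (331.1 − 328.2) / (5278190 − 5277950) = +0.01208
Flow direction (−∇h) has components (+0.01840 E, -0.01208 N).
Azimuth = atan2(E, N) = atan2(+0.01840, -0.01208) = 123.3° ≈ 123°.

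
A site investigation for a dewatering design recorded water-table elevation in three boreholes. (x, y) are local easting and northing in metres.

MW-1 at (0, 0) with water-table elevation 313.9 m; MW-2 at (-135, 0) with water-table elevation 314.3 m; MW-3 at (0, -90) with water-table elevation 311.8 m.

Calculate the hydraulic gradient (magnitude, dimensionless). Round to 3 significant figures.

∂h/∂x = (314.3 − 313.9) / (-135 − 0) = -0.002963
∂h/∂y = (311.8 − 313.9) / (-90 − 0) = +0.02333
|∇h| = √(-0.002963² + 0.02333²) = 0.02352

0.0235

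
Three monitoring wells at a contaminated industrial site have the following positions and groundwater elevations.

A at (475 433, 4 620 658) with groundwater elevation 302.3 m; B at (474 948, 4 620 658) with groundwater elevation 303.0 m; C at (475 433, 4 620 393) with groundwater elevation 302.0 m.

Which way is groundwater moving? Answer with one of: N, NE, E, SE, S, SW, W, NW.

SE

∂h/∂x = (303.0 − 302.3) / (474948 − 475433) = -0.001443
∂h/∂y = (302.0 − 302.3) / (4620393 − 4620658) = +0.001132
Flow = −∇h = (+0.001443 east, -0.001132 north), which points southeast.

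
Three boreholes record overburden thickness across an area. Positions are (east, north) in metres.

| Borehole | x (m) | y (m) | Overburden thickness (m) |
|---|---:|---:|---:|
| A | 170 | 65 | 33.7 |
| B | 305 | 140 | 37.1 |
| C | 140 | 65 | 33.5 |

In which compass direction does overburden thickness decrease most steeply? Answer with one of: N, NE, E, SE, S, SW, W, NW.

S

Three-point gradient (reference A): Δ to B = (135, 75, +3.4), Δ to C = (-30, 0, -0.2).
∂d/∂x = +0.006667, ∂d/∂y = +0.03333 (det = 2250).
Steepest decrease is along −∇f = (-0.006667 E, -0.03333 N) → south.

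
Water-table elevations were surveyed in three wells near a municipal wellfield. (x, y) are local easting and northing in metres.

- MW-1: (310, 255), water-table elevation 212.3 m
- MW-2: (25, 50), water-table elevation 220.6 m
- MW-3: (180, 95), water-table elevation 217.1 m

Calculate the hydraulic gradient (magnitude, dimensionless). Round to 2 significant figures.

0.024

With h = a·x + b·y + c and MW-1 as origin, the differences give:
  (-285)·a + (-205)·b = +8.3
  (-130)·a + (-160)·b = +4.8
Eliminate b (×(-160) and ×(-205), subtract): 18950·a = -344.00 → a = ∂h/∂x = -0.01815
Back-substitute: b = ∂h/∂y = -0.01525.
|∇h| = √(-0.01815² + -0.01525²) = 0.02371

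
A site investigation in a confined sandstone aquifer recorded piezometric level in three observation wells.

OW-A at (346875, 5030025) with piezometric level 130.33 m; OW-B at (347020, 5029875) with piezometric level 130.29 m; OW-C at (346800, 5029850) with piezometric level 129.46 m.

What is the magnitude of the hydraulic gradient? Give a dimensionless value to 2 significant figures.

0.0049

Differences from OW-A: to OW-B (Δx, Δy, Δh) = (145, -150, -0.04); to OW-C = (-75, -175, -0.87).
Determinant of the coordinate differences = 145·(-175) − (-75)·(-150) = -36625.
∂h/∂x = [(-0.04)·(-175) − (-0.87)·(-150)] / -36625 = +0.003372
∂h/∂y = [145·(-0.87) − (-75)·(-0.04)] / -36625 = +0.003526
|∇h| = √(0.003372² + 0.003526²) = 0.004879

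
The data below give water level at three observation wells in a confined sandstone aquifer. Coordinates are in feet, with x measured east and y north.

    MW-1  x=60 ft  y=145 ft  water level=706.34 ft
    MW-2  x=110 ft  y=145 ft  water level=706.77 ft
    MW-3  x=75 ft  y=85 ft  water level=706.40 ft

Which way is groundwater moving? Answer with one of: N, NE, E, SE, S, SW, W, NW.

Taking MW-1 as reference: MW-2−MW-1 = (50, 0, +0.43); MW-3−MW-1 = (15, -60, +0.06).
Solve a·Δx + b·Δy = Δh: det = 50·(-60) − 15·0 = -3000.
∂h/∂x = [(+0.43)·(-60) − (+0.06)·0] / -3000 = +0.008600
∂h/∂y = [50·(+0.06) − 15·(+0.43)] / -3000 = +0.001150
Flow = −∇h = (-0.008600 east, -0.001150 north), which points west.

W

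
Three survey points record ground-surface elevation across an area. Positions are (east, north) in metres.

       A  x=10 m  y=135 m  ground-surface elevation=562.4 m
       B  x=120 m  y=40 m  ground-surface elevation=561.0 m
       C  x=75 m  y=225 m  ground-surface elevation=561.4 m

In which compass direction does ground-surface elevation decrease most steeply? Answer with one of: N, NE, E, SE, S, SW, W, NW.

E

Differences from A: to B (Δx, Δy, Δh) = (110, -95, -1.4); to C = (65, 90, -1.0).
Solve a·Δx + b·Δy = Δz: det = 110·90 − 65·(-95) = 16075.
∂z/∂x = [(-1.4)·90 − (-1.0)·(-95)] / 16075 = -0.01375
∂z/∂y = [110·(-1.0) − 65·(-1.4)] / 16075 = -0.001182
Steepest decrease is along −∇f = (+0.01375 E, +0.001182 N) → east.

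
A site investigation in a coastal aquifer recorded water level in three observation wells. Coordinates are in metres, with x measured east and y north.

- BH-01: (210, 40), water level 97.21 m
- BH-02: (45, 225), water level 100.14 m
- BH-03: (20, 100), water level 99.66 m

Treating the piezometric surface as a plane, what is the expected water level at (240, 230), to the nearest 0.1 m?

With h = a·x + b·y + c and BH-01 as origin, the differences give:
  (-165)·a + 185·b = +2.93
  (-190)·a + 60·b = +2.45
Eliminate b (×60 and ×185, subtract): 25250·a = -277.450 → a = ∂h/∂x = -0.01099
Back-substitute: b = ∂h/∂y = +0.006038.
h(240, 230) = 97.21 + (-0.01099)·(30) + (+0.006038)·(190) = 97.21 -0.330 +1.147 = 98.028 m.

98.0 m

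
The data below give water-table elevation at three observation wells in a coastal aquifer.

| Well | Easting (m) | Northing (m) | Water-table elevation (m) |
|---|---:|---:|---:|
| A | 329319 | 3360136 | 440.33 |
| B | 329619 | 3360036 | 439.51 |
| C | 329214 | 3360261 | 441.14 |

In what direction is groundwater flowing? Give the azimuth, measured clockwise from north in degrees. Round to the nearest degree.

172°

With h = a·x + b·y + c and A as origin, the differences give:
  300·a + (-100)·b = -0.82
  (-105)·a + 125·b = +0.81
Eliminate b (×125 and ×(-100), subtract): 27000·a = -21.500 → a = ∂h/∂x = -0.0007963
Back-substitute: b = ∂h/∂y = +0.005811.
Flow direction (−∇h) has components (+0.0007963 E, -0.005811 N).
Azimuth = atan2(E, N) = atan2(+0.0007963, -0.005811) = 172.2° ≈ 172°.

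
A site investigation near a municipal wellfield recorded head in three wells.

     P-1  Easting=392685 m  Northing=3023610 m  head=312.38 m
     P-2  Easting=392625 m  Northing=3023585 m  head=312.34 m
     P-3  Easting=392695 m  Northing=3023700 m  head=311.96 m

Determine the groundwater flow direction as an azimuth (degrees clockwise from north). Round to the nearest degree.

331°

Taking P-1 as reference: P-2−P-1 = (-60, -25, -0.04); P-3−P-1 = (10, 90, -0.42).
Determinant of the coordinate differences = (-60)·90 − 10·(-25) = -5150.
∂h/∂x = [(-0.04)·90 − (-0.42)·(-25)] / -5150 = +0.002738
∂h/∂y = [(-60)·(-0.42) − 10·(-0.04)] / -5150 = -0.004971
Flow direction (−∇h) has components (-0.002738 E, +0.004971 N).
Azimuth = atan2(E, N) = atan2(-0.002738, +0.004971) = 331.2° ≈ 331°.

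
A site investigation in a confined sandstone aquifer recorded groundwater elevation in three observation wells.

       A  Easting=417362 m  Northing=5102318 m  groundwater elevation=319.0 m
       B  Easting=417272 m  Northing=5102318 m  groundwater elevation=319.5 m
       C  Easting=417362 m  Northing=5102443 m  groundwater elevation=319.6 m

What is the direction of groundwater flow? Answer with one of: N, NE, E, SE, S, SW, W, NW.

SE

∂h/∂x = (319.5 − 319.0) / (417272 − 417362) = -0.005556
∂h/∂y = (319.6 − 319.0) / (5102443 − 5102318) = +0.004800
Flow = −∇h = (+0.005556 east, -0.004800 north), which points southeast.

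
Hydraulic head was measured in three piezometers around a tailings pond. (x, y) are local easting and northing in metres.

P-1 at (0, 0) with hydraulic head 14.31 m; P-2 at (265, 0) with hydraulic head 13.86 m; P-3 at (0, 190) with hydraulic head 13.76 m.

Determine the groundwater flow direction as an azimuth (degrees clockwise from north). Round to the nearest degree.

∂h/∂x = (13.86 − 14.31) / (265 − 0) = -0.001698
∂h/∂y = (13.76 − 14.31) / (190 − 0) = -0.002895
Flow direction (−∇h) has components (+0.001698 E, +0.002895 N).
Azimuth = atan2(E, N) = atan2(+0.001698, +0.002895) = 30.4° ≈ 030°.

030°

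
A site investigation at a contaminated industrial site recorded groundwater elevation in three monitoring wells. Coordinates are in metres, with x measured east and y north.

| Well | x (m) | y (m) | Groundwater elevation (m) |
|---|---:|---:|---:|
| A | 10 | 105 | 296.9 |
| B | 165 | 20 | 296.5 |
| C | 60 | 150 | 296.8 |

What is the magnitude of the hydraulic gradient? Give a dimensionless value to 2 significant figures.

0.0024

Three-point gradient (reference A): Δ to B = (155, -85, -0.4), Δ to C = (50, 45, -0.1).
∂h/∂x = -0.002361, ∂h/∂y = +0.0004009 (det = 11225).
|∇h| = √(-0.002361² + 0.0004009²) = 0.002395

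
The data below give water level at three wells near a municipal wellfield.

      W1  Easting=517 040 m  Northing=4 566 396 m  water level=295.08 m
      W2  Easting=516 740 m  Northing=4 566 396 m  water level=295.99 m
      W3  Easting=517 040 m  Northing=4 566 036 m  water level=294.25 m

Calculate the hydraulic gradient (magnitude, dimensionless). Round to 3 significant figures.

∂h/∂x = (295.99 − 295.08) / (516740 − 517040) = -0.003033
∂h/∂y = (294.25 − 295.08) / (4566036 − 4566396) = +0.002306
|∇h| = √(-0.003033² + 0.002306²) = 0.00381

0.00381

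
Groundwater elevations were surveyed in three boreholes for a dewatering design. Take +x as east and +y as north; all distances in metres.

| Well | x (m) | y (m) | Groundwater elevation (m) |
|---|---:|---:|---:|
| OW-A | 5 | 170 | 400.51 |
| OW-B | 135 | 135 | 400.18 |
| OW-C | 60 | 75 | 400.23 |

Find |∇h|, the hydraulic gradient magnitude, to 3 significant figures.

0.00271

Differences from OW-A: to OW-B (Δx, Δy, Δh) = (130, -35, -0.33); to OW-C = (55, -95, -0.28).
Determinant of the coordinate differences = 130·(-95) − 55·(-35) = -10425.
∂h/∂x = [(-0.33)·(-95) − (-0.28)·(-35)] / -10425 = -0.002067
∂h/∂y = [130·(-0.28) − 55·(-0.33)] / -10425 = +0.001751
|∇h| = √(-0.002067² + 0.001751²) = 0.002709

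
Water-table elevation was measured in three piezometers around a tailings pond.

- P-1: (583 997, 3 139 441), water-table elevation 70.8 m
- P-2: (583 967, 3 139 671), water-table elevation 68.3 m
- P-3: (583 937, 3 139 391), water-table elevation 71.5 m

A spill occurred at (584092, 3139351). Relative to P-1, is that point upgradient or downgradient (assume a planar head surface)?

upgradient

With h = a·x + b·y + c and P-1 as origin, the differences give:
  (-30)·a + 230·b = -2.5
  (-60)·a + (-50)·b = +0.7
Eliminate b (×(-50) and ×230, subtract): 15300·a = -36.00 → a = ∂h/∂x = -0.002353
Back-substitute: b = ∂h/∂y = -0.01118.
Head at (584092, 3139351) = 70.8 + (-0.002353)·(95) + (-0.01118)·(-90) = 71.58 m.
That is higher than the 70.8 m at P-1, so the point is upgradient.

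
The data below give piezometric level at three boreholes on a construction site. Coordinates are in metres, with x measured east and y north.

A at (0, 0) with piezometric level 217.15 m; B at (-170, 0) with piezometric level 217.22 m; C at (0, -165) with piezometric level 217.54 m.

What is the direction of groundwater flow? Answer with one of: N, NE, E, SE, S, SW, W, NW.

N

∂h/∂x = (217.22 − 217.15) / (-170 − 0) = -0.0004118
∂h/∂y = (217.54 − 217.15) / (-165 − 0) = -0.002364
Flow = −∇h = (+0.0004118 east, +0.002364 north), which points north.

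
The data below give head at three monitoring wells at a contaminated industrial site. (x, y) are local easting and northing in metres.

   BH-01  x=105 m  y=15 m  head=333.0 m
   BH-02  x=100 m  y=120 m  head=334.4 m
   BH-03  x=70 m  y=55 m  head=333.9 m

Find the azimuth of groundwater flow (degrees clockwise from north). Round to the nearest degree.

139°

Differences from BH-01: to BH-02 (Δx, Δy, Δh) = (-5, 105, +1.4); to BH-03 = (-35, 40, +0.9).
Determinant of the coordinate differences = (-5)·40 − (-35)·105 = 3475.
∂h/∂x = [(+1.4)·40 − (+0.9)·105] / 3475 = -0.01108
∂h/∂y = [(-5)·(+0.9) − (-35)·(+1.4)] / 3475 = +0.01281
Flow direction (−∇h) has components (+0.01108 E, -0.01281 N).
Azimuth = atan2(E, N) = atan2(+0.01108, -0.01281) = 139.1° ≈ 139°.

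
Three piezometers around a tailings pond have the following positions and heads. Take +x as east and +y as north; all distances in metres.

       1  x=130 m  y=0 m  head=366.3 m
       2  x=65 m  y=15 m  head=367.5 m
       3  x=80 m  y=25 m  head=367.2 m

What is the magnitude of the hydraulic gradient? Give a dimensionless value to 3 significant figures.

0.0189

Differences from 1: to 2 (Δx, Δy, Δh) = (-65, 15, +1.2); to 3 = (-50, 25, +0.9).
Determinant of the coordinate differences = (-65)·25 − (-50)·15 = -875.
∂h/∂x = [(+1.2)·25 − (+0.9)·15] / -875 = -0.01886
∂h/∂y = [(-65)·(+0.9) − (-50)·(+1.2)] / -875 = -0.001714
|∇h| = √(-0.01886² + -0.001714²) = 0.01894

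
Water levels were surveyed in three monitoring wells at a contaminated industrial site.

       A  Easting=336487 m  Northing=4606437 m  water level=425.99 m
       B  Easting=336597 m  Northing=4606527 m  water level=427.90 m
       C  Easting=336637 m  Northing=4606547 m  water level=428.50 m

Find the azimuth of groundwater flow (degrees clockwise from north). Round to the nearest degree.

Differences from A: to B (Δx, Δy, Δh) = (110, 90, +1.91); to C = (150, 110, +2.51).
Solve a·Δx + b·Δy = Δh: det = 110·110 − 150·90 = -1400.
∂h/∂x = [(+1.91)·110 − (+2.51)·90] / -1400 = +0.01129
∂h/∂y = [110·(+2.51) − 150·(+1.91)] / -1400 = +0.007429
Flow direction (−∇h) has components (-0.01129 E, -0.007429 N).
Azimuth = atan2(E, N) = atan2(-0.01129, -0.007429) = 236.6° ≈ 237°.

237°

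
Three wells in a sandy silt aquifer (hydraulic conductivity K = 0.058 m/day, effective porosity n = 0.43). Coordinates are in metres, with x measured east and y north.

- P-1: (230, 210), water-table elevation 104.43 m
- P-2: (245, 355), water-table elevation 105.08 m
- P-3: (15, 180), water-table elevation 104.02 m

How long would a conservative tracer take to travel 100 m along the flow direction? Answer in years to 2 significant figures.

Differences from P-1: to P-2 (Δx, Δy, Δh) = (15, 145, +0.65); to P-3 = (-215, -30, -0.41).
Solve a·Δx + b·Δy = Δh: det = 15·(-30) − (-215)·145 = 30725.
∂h/∂x = [(+0.65)·(-30) − (-0.41)·145] / 30725 = +0.001300
∂h/∂y = [15·(-0.41) − (-215)·(+0.65)] / 30725 = +0.004348
|∇h| = √(0.001300² + 0.004348²) = 0.004538
Seepage velocity v = K·i/n = 0.058 × 0.004538 / 0.43 = 0.0006121 m/day.
t = 100 / 0.0006121 = 1.634e+05 days = 447 years.

450 years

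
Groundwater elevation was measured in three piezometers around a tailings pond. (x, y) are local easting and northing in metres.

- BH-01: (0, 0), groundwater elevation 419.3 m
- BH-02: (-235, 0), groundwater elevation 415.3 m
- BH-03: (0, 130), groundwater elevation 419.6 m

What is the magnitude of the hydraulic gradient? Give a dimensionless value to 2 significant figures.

0.017

∂h/∂x = (415.3 − 419.3) / (-235 − 0) = +0.01702
∂h/∂y = (419.6 − 419.3) / (130 − 0) = +0.002308
|∇h| = √(0.01702² + 0.002308²) = 0.01718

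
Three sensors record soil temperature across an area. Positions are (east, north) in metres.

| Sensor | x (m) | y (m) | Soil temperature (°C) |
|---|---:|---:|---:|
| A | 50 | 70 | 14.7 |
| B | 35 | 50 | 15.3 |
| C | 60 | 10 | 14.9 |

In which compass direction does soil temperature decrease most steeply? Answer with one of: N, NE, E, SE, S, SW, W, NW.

E

Taking A as reference: B−A = (-15, -20, +0.6); C−A = (10, -60, +0.2).
Solve a·Δx + b·Δy = ΔT: det = (-15)·(-60) − 10·(-20) = 1100.
∂T/∂x = [(+0.6)·(-60) − (+0.2)·(-20)] / 1100 = -0.02909
∂T/∂y = [(-15)·(+0.2) − 10·(+0.6)] / 1100 = -0.008182
Steepest decrease is along −∇f = (+0.02909 E, +0.008182 N) → east.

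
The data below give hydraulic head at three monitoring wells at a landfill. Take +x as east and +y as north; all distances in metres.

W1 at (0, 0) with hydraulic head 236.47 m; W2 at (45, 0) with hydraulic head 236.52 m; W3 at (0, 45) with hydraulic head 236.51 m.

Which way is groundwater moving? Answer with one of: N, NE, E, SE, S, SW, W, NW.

∂h/∂x = (236.52 − 236.47) / (45 − 0) = +0.001111
∂h/∂y = (236.51 − 236.47) / (45 − 0) = +0.0008889
Flow = −∇h = (-0.001111 east, -0.0008889 north), which points southwest.

SW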